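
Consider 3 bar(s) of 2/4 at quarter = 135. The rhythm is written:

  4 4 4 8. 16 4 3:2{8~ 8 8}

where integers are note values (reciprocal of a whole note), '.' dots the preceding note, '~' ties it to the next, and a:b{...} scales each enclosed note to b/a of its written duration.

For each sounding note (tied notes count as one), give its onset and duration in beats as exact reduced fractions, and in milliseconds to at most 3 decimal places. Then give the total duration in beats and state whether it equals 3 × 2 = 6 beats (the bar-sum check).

1) 0.0ms=0b +444.444ms=1b
2) 444.444ms=1b +444.444ms=1b
3) 888.889ms=2b +444.444ms=1b
4) 1333.333ms=3b +333.333ms=3/4b
5) 1666.667ms=15/4b +111.111ms=1/4b
6) 1777.778ms=4b +444.444ms=1b
7) 2222.222ms=5b +296.296ms=2/3b
8) 2518.519ms=17/3b +148.148ms=1/3b
Σ=6b of 6 (135bpm 2/4) — PASS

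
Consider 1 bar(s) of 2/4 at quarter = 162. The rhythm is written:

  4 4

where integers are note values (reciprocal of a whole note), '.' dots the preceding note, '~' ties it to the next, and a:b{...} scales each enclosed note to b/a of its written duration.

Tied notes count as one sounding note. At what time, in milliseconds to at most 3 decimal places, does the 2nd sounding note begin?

1. 0.0ms @ 0 + 370.37ms (1)
2. 370.37ms @ 1 + 370.37ms (1)

note 2 onset = 1b = 370.37ms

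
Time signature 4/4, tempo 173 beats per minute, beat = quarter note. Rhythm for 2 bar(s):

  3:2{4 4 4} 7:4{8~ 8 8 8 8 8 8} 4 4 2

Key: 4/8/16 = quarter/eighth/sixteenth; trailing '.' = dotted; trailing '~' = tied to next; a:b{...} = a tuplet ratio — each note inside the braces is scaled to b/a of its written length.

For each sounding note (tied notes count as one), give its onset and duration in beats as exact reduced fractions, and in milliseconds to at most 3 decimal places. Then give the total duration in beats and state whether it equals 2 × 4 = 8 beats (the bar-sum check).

1) 0.0ms=0b +231.214ms=2/3b
2) 231.214ms=2/3b +231.214ms=2/3b
3) 462.428ms=4/3b +231.214ms=2/3b
4) 693.642ms=2b +198.183ms=4/7b
5) 891.825ms=18/7b +99.092ms=2/7b
6) 990.917ms=20/7b +99.092ms=2/7b
7) 1090.008ms=22/7b +99.092ms=2/7b
8) 1189.1ms=24/7b +99.092ms=2/7b
9) 1288.192ms=26/7b +99.092ms=2/7b
10) 1387.283ms=4b +346.821ms=1b
11) 1734.104ms=5b +346.821ms=1b
12) 2080.925ms=6b +693.642ms=2b
Σ=8b of 8 (173bpm 4/4) — PASS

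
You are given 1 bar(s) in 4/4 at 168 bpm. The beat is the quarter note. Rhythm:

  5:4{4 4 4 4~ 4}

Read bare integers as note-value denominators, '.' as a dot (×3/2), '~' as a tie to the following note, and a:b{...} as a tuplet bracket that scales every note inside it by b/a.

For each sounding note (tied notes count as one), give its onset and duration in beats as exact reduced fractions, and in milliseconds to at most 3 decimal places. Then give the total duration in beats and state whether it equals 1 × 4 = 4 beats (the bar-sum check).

1) 0.0ms=0b +285.714ms=4/5b
2) 285.714ms=4/5b +285.714ms=4/5b
3) 571.429ms=8/5b +285.714ms=4/5b
4) 857.143ms=12/5b +571.429ms=8/5b
Σ=4b of 4 (168bpm 4/4) — PASS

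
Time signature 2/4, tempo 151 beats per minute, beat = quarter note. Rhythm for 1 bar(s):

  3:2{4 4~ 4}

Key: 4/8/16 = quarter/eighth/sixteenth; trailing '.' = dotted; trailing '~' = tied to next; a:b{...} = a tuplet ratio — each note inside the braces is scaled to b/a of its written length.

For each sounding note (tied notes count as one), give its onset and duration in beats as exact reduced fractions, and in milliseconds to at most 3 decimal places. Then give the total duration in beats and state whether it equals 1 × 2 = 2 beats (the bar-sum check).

1) 0.0ms=0b +264.901ms=2/3b
2) 264.901ms=2/3b +529.801ms=4/3b
Σ=2b of 2 (151bpm 2/4) — PASS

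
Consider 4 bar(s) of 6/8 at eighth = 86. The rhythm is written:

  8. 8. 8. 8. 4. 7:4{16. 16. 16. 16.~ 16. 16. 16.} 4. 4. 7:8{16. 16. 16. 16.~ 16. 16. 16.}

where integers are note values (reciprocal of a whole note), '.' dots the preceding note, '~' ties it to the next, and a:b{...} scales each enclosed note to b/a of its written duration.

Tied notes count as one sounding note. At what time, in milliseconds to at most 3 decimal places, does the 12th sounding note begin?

1. 0.0ms @ 0 + 1046.512ms (3/2)
2. 1046.512ms @ 3/2 + 1046.512ms (3/2)
3. 2093.023ms @ 3 + 1046.512ms (3/2)
4. 3139.535ms @ 9/2 + 1046.512ms (3/2)
5. 4186.047ms @ 6 + 2093.023ms (3)
6. 6279.07ms @ 9 + 299.003ms (3/7)
7. 6578.073ms @ 66/7 + 299.003ms (3/7)
8. 6877.076ms @ 69/7 + 299.003ms (3/7)
9. 7176.08ms @ 72/7 + 598.007ms (6/7)
10. 7774.086ms @ 78/7 + 299.003ms (3/7)
11. 8073.09ms @ 81/7 + 299.003ms (3/7)
12. 8372.093ms @ 12 + 2093.023ms (3)
13. 10465.116ms @ 15 + 2093.023ms (3)
14. 12558.14ms @ 18 + 598.007ms (6/7)
15. 13156.146ms @ 132/7 + 598.007ms (6/7)
16. 13754.153ms @ 138/7 + 598.007ms (6/7)
17. 14352.159ms @ 144/7 + 1196.013ms (12/7)
18. 15548.173ms @ 156/7 + 598.007ms (6/7)
19. 16146.179ms @ 162/7 + 598.007ms (6/7)

note 12 onset = 12b = 8372.093ms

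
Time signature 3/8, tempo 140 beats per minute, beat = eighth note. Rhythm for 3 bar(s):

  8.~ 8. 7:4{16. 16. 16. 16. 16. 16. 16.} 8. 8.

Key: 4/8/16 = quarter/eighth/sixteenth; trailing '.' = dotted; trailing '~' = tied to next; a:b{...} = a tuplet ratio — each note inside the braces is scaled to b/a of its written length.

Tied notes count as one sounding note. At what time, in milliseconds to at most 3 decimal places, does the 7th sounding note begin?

note 7 onset = 36/7b = 2204.082ms

1. 0.0ms @ 0 + 1285.714ms (3)
2. 1285.714ms @ 3 + 183.673ms (3/7)
3. 1469.388ms @ 24/7 + 183.673ms (3/7)
4. 1653.061ms @ 27/7 + 183.673ms (3/7)
5. 1836.735ms @ 30/7 + 183.673ms (3/7)
6. 2020.408ms @ 33/7 + 183.673ms (3/7)
7. 2204.082ms @ 36/7 + 183.673ms (3/7)
8. 2387.755ms @ 39/7 + 183.673ms (3/7)
9. 2571.429ms @ 6 + 642.857ms (3/2)
10. 3214.286ms @ 15/2 + 642.857ms (3/2)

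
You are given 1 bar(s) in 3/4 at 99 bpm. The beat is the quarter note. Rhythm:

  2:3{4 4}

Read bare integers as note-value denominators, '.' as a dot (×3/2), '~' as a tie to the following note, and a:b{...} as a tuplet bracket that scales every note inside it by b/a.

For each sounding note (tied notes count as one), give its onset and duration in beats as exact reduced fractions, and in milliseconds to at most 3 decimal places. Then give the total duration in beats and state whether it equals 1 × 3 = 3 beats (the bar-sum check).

1) 0.0ms=0b +909.091ms=3/2b
2) 909.091ms=3/2b +909.091ms=3/2b
Σ=3b of 3 (99bpm 3/4) — PASS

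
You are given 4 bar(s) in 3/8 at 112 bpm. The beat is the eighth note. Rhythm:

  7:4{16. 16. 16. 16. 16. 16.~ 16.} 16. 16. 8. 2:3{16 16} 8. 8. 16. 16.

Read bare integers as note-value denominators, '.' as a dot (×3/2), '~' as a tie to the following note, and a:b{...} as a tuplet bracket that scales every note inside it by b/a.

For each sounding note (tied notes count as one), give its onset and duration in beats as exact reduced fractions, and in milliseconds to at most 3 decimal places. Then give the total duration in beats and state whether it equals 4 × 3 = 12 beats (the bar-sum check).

1) 0.0ms=0b +229.592ms=3/7b
2) 229.592ms=3/7b +229.592ms=3/7b
3) 459.184ms=6/7b +229.592ms=3/7b
4) 688.776ms=9/7b +229.592ms=3/7b
5) 918.367ms=12/7b +229.592ms=3/7b
6) 1147.959ms=15/7b +459.184ms=6/7b
7) 1607.143ms=3b +401.786ms=3/4b
8) 2008.929ms=15/4b +401.786ms=3/4b
9) 2410.714ms=9/2b +803.571ms=3/2b
10) 3214.286ms=6b +401.786ms=3/4b
11) 3616.071ms=27/4b +401.786ms=3/4b
12) 4017.857ms=15/2b +803.571ms=3/2b
13) 4821.429ms=9b +803.571ms=3/2b
14) 5625.0ms=21/2b +401.786ms=3/4b
15) 6026.786ms=45/4b +401.786ms=3/4b
Σ=12b of 12 (112bpm 3/8) — PASS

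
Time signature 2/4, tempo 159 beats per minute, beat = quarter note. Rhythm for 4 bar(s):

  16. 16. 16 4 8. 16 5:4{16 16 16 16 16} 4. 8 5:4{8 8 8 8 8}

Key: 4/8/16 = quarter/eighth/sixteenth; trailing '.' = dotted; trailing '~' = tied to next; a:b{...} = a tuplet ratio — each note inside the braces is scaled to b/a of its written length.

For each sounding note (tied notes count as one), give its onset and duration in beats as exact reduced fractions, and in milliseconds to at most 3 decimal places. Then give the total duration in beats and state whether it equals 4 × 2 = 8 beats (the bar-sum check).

1) 0.0ms=0b +141.509ms=3/8b
2) 141.509ms=3/8b +141.509ms=3/8b
3) 283.019ms=3/4b +94.34ms=1/4b
4) 377.358ms=1b +377.358ms=1b
5) 754.717ms=2b +283.019ms=3/4b
6) 1037.736ms=11/4b +94.34ms=1/4b
7) 1132.075ms=3b +75.472ms=1/5b
8) 1207.547ms=16/5b +75.472ms=1/5b
9) 1283.019ms=17/5b +75.472ms=1/5b
10) 1358.491ms=18/5b +75.472ms=1/5b
11) 1433.962ms=19/5b +75.472ms=1/5b
12) 1509.434ms=4b +566.038ms=3/2b
13) 2075.472ms=11/2b +188.679ms=1/2b
14) 2264.151ms=6b +150.943ms=2/5b
15) 2415.094ms=32/5b +150.943ms=2/5b
16) 2566.038ms=34/5b +150.943ms=2/5b
17) 2716.981ms=36/5b +150.943ms=2/5b
18) 2867.925ms=38/5b +150.943ms=2/5b
Σ=8b of 8 (159bpm 2/4) — PASS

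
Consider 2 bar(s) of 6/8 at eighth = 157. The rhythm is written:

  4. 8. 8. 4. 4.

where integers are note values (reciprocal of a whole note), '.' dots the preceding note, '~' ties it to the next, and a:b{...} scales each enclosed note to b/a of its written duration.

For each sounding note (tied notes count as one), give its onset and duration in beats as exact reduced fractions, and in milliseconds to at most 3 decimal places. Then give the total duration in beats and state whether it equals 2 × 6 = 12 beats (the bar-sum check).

1) 0.0ms=0b +1146.497ms=3b
2) 1146.497ms=3b +573.248ms=3/2b
3) 1719.745ms=9/2b +573.248ms=3/2b
4) 2292.994ms=6b +1146.497ms=3b
5) 3439.49ms=9b +1146.497ms=3b
Σ=12b of 12 (157bpm 6/8) — PASS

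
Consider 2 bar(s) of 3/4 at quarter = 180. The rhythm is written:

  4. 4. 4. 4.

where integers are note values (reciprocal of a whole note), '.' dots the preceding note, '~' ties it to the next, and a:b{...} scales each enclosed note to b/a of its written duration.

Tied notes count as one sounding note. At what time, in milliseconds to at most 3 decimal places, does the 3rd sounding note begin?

1. 0.0ms @ 0 + 500.0ms (3/2)
2. 500.0ms @ 3/2 + 500.0ms (3/2)
3. 1000.0ms @ 3 + 500.0ms (3/2)
4. 1500.0ms @ 9/2 + 500.0ms (3/2)

note 3 onset = 3b = 1000.0ms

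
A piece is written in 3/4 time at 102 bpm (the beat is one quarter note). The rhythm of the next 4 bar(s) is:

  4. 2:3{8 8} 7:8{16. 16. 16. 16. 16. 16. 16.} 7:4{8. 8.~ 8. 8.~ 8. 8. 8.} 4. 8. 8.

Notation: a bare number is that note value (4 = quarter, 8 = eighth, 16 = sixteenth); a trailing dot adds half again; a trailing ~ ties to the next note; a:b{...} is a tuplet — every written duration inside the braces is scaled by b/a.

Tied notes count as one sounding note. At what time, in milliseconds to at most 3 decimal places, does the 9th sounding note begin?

note 9 onset = 36/7b = 3025.21ms

1. 0.0ms @ 0 + 882.353ms (3/2)
2. 882.353ms @ 3/2 + 441.176ms (3/4)
3. 1323.529ms @ 9/4 + 441.176ms (3/4)
4. 1764.706ms @ 3 + 252.101ms (3/7)
5. 2016.807ms @ 24/7 + 252.101ms (3/7)
6. 2268.908ms @ 27/7 + 252.101ms (3/7)
7. 2521.008ms @ 30/7 + 252.101ms (3/7)
8. 2773.109ms @ 33/7 + 252.101ms (3/7)
9. 3025.21ms @ 36/7 + 252.101ms (3/7)
10. 3277.311ms @ 39/7 + 252.101ms (3/7)
11. 3529.412ms @ 6 + 252.101ms (3/7)
12. 3781.513ms @ 45/7 + 504.202ms (6/7)
13. 4285.714ms @ 51/7 + 504.202ms (6/7)
14. 4789.916ms @ 57/7 + 252.101ms (3/7)
15. 5042.017ms @ 60/7 + 252.101ms (3/7)
16. 5294.118ms @ 9 + 882.353ms (3/2)
17. 6176.471ms @ 21/2 + 441.176ms (3/4)
18. 6617.647ms @ 45/4 + 441.176ms (3/4)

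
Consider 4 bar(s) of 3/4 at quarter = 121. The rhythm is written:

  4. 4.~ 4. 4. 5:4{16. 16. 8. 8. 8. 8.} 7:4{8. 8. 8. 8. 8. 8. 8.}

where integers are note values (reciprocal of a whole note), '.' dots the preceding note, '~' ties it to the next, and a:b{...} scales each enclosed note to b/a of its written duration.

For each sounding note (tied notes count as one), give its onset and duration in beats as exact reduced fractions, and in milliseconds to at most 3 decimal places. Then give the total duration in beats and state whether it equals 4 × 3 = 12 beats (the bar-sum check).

1) 0.0ms=0b +743.802ms=3/2b
2) 743.802ms=3/2b +1487.603ms=3b
3) 2231.405ms=9/2b +743.802ms=3/2b
4) 2975.207ms=6b +148.76ms=3/10b
5) 3123.967ms=63/10b +148.76ms=3/10b
6) 3272.727ms=33/5b +297.521ms=3/5b
7) 3570.248ms=36/5b +297.521ms=3/5b
8) 3867.769ms=39/5b +297.521ms=3/5b
9) 4165.289ms=42/5b +297.521ms=3/5b
10) 4462.81ms=9b +212.515ms=3/7b
11) 4675.325ms=66/7b +212.515ms=3/7b
12) 4887.839ms=69/7b +212.515ms=3/7b
13) 5100.354ms=72/7b +212.515ms=3/7b
14) 5312.869ms=75/7b +212.515ms=3/7b
15) 5525.384ms=78/7b +212.515ms=3/7b
16) 5737.898ms=81/7b +212.515ms=3/7b
Σ=12b of 12 (121bpm 3/4) — PASS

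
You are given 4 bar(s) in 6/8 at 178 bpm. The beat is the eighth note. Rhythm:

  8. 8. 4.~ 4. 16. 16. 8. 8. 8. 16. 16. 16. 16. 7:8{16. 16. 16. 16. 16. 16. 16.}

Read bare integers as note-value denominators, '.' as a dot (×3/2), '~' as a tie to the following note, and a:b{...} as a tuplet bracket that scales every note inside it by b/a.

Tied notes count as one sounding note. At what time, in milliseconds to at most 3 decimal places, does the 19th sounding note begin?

1. 0.0ms @ 0 + 505.618ms (3/2)
2. 505.618ms @ 3/2 + 505.618ms (3/2)
3. 1011.236ms @ 3 + 2022.472ms (6)
4. 3033.708ms @ 9 + 252.809ms (3/4)
5. 3286.517ms @ 39/4 + 252.809ms (3/4)
6. 3539.326ms @ 21/2 + 505.618ms (3/2)
7. 4044.944ms @ 12 + 505.618ms (3/2)
8. 4550.562ms @ 27/2 + 505.618ms (3/2)
9. 5056.18ms @ 15 + 252.809ms (3/4)
10. 5308.989ms @ 63/4 + 252.809ms (3/4)
11. 5561.798ms @ 33/2 + 252.809ms (3/4)
12. 5814.607ms @ 69/4 + 252.809ms (3/4)
13. 6067.416ms @ 18 + 288.925ms (6/7)
14. 6356.34ms @ 132/7 + 288.925ms (6/7)
15. 6645.265ms @ 138/7 + 288.925ms (6/7)
16. 6934.189ms @ 144/7 + 288.925ms (6/7)
17. 7223.114ms @ 150/7 + 288.925ms (6/7)
18. 7512.039ms @ 156/7 + 288.925ms (6/7)
19. 7800.963ms @ 162/7 + 288.925ms (6/7)

note 19 onset = 162/7b = 7800.963ms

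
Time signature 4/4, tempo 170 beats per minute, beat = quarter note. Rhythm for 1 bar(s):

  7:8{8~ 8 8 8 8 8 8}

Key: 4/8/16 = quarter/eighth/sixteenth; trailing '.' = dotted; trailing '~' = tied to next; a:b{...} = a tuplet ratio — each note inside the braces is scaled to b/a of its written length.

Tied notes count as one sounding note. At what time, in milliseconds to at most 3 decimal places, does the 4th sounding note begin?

note 4 onset = 16/7b = 806.723ms

1. 0.0ms @ 0 + 403.361ms (8/7)
2. 403.361ms @ 8/7 + 201.681ms (4/7)
3. 605.042ms @ 12/7 + 201.681ms (4/7)
4. 806.723ms @ 16/7 + 201.681ms (4/7)
5. 1008.403ms @ 20/7 + 201.681ms (4/7)
6. 1210.084ms @ 24/7 + 201.681ms (4/7)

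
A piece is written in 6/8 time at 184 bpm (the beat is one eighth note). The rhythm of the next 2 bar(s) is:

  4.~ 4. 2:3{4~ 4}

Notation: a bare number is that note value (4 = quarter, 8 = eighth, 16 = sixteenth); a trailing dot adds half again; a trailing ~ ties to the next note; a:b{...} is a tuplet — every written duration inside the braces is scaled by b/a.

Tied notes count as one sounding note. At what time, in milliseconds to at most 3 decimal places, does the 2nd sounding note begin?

note 2 onset = 6b = 1956.522ms

1. 0.0ms @ 0 + 1956.522ms (6)
2. 1956.522ms @ 6 + 1956.522ms (6)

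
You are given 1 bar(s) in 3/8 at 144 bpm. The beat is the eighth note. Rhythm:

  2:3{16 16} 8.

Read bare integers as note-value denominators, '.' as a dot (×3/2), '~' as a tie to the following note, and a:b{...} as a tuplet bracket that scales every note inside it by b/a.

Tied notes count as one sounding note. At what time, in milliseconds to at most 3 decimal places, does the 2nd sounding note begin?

1. 0.0ms @ 0 + 312.5ms (3/4)
2. 312.5ms @ 3/4 + 312.5ms (3/4)
3. 625.0ms @ 3/2 + 625.0ms (3/2)

note 2 onset = 3/4b = 312.5ms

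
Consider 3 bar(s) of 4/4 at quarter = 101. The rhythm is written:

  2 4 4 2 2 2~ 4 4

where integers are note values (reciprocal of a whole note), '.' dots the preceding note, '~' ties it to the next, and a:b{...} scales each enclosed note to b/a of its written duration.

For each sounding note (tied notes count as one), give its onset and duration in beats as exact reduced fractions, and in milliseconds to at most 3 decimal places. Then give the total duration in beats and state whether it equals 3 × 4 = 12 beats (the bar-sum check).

1) 0.0ms=0b +1188.119ms=2b
2) 1188.119ms=2b +594.059ms=1b
3) 1782.178ms=3b +594.059ms=1b
4) 2376.238ms=4b +1188.119ms=2b
5) 3564.356ms=6b +1188.119ms=2b
6) 4752.475ms=8b +1782.178ms=3b
7) 6534.653ms=11b +594.059ms=1b
Σ=12b of 12 (101bpm 4/4) — PASS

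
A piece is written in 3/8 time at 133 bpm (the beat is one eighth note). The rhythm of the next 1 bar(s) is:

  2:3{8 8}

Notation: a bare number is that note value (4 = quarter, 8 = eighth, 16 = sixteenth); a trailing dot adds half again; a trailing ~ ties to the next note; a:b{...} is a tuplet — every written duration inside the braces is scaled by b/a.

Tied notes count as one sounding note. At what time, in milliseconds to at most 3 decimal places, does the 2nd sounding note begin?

note 2 onset = 3/2b = 676.692ms

1. 0.0ms @ 0 + 676.692ms (3/2)
2. 676.692ms @ 3/2 + 676.692ms (3/2)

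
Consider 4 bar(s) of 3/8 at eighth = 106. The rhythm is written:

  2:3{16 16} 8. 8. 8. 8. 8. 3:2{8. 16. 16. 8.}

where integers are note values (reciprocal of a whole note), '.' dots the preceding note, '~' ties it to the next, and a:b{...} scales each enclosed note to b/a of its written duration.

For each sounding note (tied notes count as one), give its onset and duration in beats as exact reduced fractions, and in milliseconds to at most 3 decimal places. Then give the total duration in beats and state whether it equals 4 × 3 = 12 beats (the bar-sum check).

1) 0.0ms=0b +424.528ms=3/4b
2) 424.528ms=3/4b +424.528ms=3/4b
3) 849.057ms=3/2b +849.057ms=3/2b
4) 1698.113ms=3b +849.057ms=3/2b
5) 2547.17ms=9/2b +849.057ms=3/2b
6) 3396.226ms=6b +849.057ms=3/2b
7) 4245.283ms=15/2b +849.057ms=3/2b
8) 5094.34ms=9b +566.038ms=1b
9) 5660.377ms=10b +283.019ms=1/2b
10) 5943.396ms=21/2b +283.019ms=1/2b
11) 6226.415ms=11b +566.038ms=1b
Σ=12b of 12 (106bpm 3/8) — PASS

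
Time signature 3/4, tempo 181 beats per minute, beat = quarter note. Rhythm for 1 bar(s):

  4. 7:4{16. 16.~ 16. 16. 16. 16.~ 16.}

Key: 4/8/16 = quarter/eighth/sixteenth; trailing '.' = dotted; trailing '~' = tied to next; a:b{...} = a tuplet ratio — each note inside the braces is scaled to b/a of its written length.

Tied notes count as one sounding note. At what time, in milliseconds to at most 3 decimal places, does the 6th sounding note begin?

note 6 onset = 18/7b = 852.407ms

1. 0.0ms @ 0 + 497.238ms (3/2)
2. 497.238ms @ 3/2 + 71.034ms (3/14)
3. 568.272ms @ 12/7 + 142.068ms (3/7)
4. 710.339ms @ 15/7 + 71.034ms (3/14)
5. 781.373ms @ 33/14 + 71.034ms (3/14)
6. 852.407ms @ 18/7 + 142.068ms (3/7)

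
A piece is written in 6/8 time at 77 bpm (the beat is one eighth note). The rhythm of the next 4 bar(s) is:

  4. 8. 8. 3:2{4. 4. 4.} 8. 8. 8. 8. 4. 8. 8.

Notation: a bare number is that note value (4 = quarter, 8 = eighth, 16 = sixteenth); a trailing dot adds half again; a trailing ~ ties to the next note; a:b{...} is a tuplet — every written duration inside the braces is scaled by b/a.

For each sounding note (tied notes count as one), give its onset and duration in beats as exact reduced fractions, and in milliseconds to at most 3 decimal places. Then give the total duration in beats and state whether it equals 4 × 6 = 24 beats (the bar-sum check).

1) 0.0ms=0b +2337.662ms=3b
2) 2337.662ms=3b +1168.831ms=3/2b
3) 3506.494ms=9/2b +1168.831ms=3/2b
4) 4675.325ms=6b +1558.442ms=2b
5) 6233.766ms=8b +1558.442ms=2b
6) 7792.208ms=10b +1558.442ms=2b
7) 9350.649ms=12b +1168.831ms=3/2b
8) 10519.481ms=27/2b +1168.831ms=3/2b
9) 11688.312ms=15b +1168.831ms=3/2b
10) 12857.143ms=33/2b +1168.831ms=3/2b
11) 14025.974ms=18b +2337.662ms=3b
12) 16363.636ms=21b +1168.831ms=3/2b
13) 17532.468ms=45/2b +1168.831ms=3/2b
Σ=24b of 24 (77bpm 6/8) — PASS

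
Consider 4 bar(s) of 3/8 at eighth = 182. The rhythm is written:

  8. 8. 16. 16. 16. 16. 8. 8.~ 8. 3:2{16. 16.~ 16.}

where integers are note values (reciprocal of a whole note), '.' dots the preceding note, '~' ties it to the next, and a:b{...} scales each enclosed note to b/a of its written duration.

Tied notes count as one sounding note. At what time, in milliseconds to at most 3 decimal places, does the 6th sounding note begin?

note 6 onset = 21/4b = 1730.769ms

1. 0.0ms @ 0 + 494.505ms (3/2)
2. 494.505ms @ 3/2 + 494.505ms (3/2)
3. 989.011ms @ 3 + 247.253ms (3/4)
4. 1236.264ms @ 15/4 + 247.253ms (3/4)
5. 1483.516ms @ 9/2 + 247.253ms (3/4)
6. 1730.769ms @ 21/4 + 247.253ms (3/4)
7. 1978.022ms @ 6 + 494.505ms (3/2)
8. 2472.527ms @ 15/2 + 989.011ms (3)
9. 3461.538ms @ 21/2 + 164.835ms (1/2)
10. 3626.374ms @ 11 + 329.67ms (1)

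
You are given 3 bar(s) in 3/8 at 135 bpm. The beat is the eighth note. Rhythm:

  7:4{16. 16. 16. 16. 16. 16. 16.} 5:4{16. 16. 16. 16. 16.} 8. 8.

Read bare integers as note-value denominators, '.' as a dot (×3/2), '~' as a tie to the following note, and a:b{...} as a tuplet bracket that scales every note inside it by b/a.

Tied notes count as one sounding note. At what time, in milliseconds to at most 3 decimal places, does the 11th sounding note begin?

note 11 onset = 24/5b = 2133.333ms

1. 0.0ms @ 0 + 190.476ms (3/7)
2. 190.476ms @ 3/7 + 190.476ms (3/7)
3. 380.952ms @ 6/7 + 190.476ms (3/7)
4. 571.429ms @ 9/7 + 190.476ms (3/7)
5. 761.905ms @ 12/7 + 190.476ms (3/7)
6. 952.381ms @ 15/7 + 190.476ms (3/7)
7. 1142.857ms @ 18/7 + 190.476ms (3/7)
8. 1333.333ms @ 3 + 266.667ms (3/5)
9. 1600.0ms @ 18/5 + 266.667ms (3/5)
10. 1866.667ms @ 21/5 + 266.667ms (3/5)
11. 2133.333ms @ 24/5 + 266.667ms (3/5)
12. 2400.0ms @ 27/5 + 266.667ms (3/5)
13. 2666.667ms @ 6 + 666.667ms (3/2)
14. 3333.333ms @ 15/2 + 666.667ms (3/2)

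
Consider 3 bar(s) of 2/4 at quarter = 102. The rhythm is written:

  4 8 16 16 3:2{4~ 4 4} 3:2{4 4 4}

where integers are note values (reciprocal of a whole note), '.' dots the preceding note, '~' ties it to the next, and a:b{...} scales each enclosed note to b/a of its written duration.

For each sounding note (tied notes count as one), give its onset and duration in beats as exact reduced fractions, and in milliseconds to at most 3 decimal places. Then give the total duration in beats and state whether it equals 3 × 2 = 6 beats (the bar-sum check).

1) 0.0ms=0b +588.235ms=1b
2) 588.235ms=1b +294.118ms=1/2b
3) 882.353ms=3/2b +147.059ms=1/4b
4) 1029.412ms=7/4b +147.059ms=1/4b
5) 1176.471ms=2b +784.314ms=4/3b
6) 1960.784ms=10/3b +392.157ms=2/3b
7) 2352.941ms=4b +392.157ms=2/3b
8) 2745.098ms=14/3b +392.157ms=2/3b
9) 3137.255ms=16/3b +392.157ms=2/3b
Σ=6b of 6 (102bpm 2/4) — PASS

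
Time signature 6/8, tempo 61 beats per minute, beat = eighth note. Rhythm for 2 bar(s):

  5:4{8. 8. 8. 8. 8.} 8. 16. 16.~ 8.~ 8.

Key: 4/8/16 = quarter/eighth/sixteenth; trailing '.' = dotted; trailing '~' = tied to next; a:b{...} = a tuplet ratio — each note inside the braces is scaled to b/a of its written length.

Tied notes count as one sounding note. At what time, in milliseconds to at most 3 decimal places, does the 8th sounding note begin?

note 8 onset = 33/4b = 8114.754ms

1. 0.0ms @ 0 + 1180.328ms (6/5)
2. 1180.328ms @ 6/5 + 1180.328ms (6/5)
3. 2360.656ms @ 12/5 + 1180.328ms (6/5)
4. 3540.984ms @ 18/5 + 1180.328ms (6/5)
5. 4721.311ms @ 24/5 + 1180.328ms (6/5)
6. 5901.639ms @ 6 + 1475.41ms (3/2)
7. 7377.049ms @ 15/2 + 737.705ms (3/4)
8. 8114.754ms @ 33/4 + 3688.525ms (15/4)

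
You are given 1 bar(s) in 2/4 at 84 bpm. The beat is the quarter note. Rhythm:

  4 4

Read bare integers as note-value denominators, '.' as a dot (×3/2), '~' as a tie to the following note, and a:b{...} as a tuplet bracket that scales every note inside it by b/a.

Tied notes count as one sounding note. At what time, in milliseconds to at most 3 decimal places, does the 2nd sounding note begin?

note 2 onset = 1b = 714.286ms

1. 0.0ms @ 0 + 714.286ms (1)
2. 714.286ms @ 1 + 714.286ms (1)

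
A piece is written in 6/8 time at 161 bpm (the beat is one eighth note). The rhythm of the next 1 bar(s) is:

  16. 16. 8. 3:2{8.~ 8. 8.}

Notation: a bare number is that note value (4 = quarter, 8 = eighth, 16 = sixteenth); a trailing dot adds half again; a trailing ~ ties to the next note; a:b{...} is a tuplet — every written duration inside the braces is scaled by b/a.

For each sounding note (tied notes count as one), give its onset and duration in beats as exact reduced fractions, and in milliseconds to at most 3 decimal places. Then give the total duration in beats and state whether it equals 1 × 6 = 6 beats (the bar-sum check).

1) 0.0ms=0b +279.503ms=3/4b
2) 279.503ms=3/4b +279.503ms=3/4b
3) 559.006ms=3/2b +559.006ms=3/2b
4) 1118.012ms=3b +745.342ms=2b
5) 1863.354ms=5b +372.671ms=1b
Σ=6b of 6 (161bpm 6/8) — PASS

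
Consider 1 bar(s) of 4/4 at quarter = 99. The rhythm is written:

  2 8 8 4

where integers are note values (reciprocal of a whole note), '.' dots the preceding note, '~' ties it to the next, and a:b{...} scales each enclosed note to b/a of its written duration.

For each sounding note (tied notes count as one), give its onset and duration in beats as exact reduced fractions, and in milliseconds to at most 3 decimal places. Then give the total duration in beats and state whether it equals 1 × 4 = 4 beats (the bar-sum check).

1) 0.0ms=0b +1212.121ms=2b
2) 1212.121ms=2b +303.03ms=1/2b
3) 1515.152ms=5/2b +303.03ms=1/2b
4) 1818.182ms=3b +606.061ms=1b
Σ=4b of 4 (99bpm 4/4) — PASS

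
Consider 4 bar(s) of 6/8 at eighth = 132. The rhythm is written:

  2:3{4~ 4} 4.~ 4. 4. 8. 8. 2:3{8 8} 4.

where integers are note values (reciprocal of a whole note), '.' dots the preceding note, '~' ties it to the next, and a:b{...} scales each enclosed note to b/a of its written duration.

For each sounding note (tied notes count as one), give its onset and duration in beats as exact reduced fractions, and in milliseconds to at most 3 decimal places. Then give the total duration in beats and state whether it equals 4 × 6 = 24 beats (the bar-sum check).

1) 0.0ms=0b +2727.273ms=6b
2) 2727.273ms=6b +2727.273ms=6b
3) 5454.545ms=12b +1363.636ms=3b
4) 6818.182ms=15b +681.818ms=3/2b
5) 7500.0ms=33/2b +681.818ms=3/2b
6) 8181.818ms=18b +681.818ms=3/2b
7) 8863.636ms=39/2b +681.818ms=3/2b
8) 9545.455ms=21b +1363.636ms=3b
Σ=24b of 24 (132bpm 6/8) — PASS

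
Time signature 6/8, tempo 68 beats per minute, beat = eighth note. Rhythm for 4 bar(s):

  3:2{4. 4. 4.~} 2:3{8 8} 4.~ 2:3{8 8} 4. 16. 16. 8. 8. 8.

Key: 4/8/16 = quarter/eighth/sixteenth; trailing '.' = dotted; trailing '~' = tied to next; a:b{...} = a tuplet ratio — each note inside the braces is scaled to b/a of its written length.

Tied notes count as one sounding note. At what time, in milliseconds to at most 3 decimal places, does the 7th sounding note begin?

1. 0.0ms @ 0 + 1764.706ms (2)
2. 1764.706ms @ 2 + 1764.706ms (2)
3. 3529.412ms @ 4 + 3088.235ms (7/2)
4. 6617.647ms @ 15/2 + 1323.529ms (3/2)
5. 7941.176ms @ 9 + 3970.588ms (9/2)
6. 11911.765ms @ 27/2 + 1323.529ms (3/2)
7. 13235.294ms @ 15 + 2647.059ms (3)
8. 15882.353ms @ 18 + 661.765ms (3/4)
9. 16544.118ms @ 75/4 + 661.765ms (3/4)
10. 17205.882ms @ 39/2 + 1323.529ms (3/2)
11. 18529.412ms @ 21 + 1323.529ms (3/2)
12. 19852.941ms @ 45/2 + 1323.529ms (3/2)

note 7 onset = 15b = 13235.294ms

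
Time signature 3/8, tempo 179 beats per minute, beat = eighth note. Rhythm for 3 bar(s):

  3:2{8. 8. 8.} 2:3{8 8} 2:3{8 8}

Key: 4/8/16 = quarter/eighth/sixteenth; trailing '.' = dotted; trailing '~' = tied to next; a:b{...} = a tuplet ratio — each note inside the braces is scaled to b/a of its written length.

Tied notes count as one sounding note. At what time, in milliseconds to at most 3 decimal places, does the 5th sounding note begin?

note 5 onset = 9/2b = 1508.38ms

1. 0.0ms @ 0 + 335.196ms (1)
2. 335.196ms @ 1 + 335.196ms (1)
3. 670.391ms @ 2 + 335.196ms (1)
4. 1005.587ms @ 3 + 502.793ms (3/2)
5. 1508.38ms @ 9/2 + 502.793ms (3/2)
6. 2011.173ms @ 6 + 502.793ms (3/2)
7. 2513.966ms @ 15/2 + 502.793ms (3/2)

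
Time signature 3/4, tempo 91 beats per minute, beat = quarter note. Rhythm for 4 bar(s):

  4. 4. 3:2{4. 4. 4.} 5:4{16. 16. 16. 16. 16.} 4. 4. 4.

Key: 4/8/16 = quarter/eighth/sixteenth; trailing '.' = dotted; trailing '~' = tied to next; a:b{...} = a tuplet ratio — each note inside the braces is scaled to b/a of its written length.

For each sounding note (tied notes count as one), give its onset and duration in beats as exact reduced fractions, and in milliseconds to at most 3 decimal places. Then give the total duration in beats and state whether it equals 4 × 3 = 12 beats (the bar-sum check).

1) 0.0ms=0b +989.011ms=3/2b
2) 989.011ms=3/2b +989.011ms=3/2b
3) 1978.022ms=3b +659.341ms=1b
4) 2637.363ms=4b +659.341ms=1b
5) 3296.703ms=5b +659.341ms=1b
6) 3956.044ms=6b +197.802ms=3/10b
7) 4153.846ms=63/10b +197.802ms=3/10b
8) 4351.648ms=33/5b +197.802ms=3/10b
9) 4549.451ms=69/10b +197.802ms=3/10b
10) 4747.253ms=36/5b +197.802ms=3/10b
11) 4945.055ms=15/2b +989.011ms=3/2b
12) 5934.066ms=9b +989.011ms=3/2b
13) 6923.077ms=21/2b +989.011ms=3/2b
Σ=12b of 12 (91bpm 3/4) — PASS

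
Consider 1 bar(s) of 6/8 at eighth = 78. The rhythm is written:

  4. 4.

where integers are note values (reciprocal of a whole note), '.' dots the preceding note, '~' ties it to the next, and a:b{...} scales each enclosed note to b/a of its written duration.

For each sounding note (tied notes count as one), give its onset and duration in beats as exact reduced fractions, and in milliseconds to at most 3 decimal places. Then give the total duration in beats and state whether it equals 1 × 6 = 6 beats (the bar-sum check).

1) 0.0ms=0b +2307.692ms=3b
2) 2307.692ms=3b +2307.692ms=3b
Σ=6b of 6 (78bpm 6/8) — PASS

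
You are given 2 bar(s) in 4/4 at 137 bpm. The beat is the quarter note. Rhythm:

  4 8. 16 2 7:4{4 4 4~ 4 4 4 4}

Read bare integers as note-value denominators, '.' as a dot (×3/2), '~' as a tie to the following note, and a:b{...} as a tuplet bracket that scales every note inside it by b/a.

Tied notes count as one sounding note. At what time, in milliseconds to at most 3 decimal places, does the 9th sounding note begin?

note 9 onset = 48/7b = 3003.128ms

1. 0.0ms @ 0 + 437.956ms (1)
2. 437.956ms @ 1 + 328.467ms (3/4)
3. 766.423ms @ 7/4 + 109.489ms (1/4)
4. 875.912ms @ 2 + 875.912ms (2)
5. 1751.825ms @ 4 + 250.261ms (4/7)
6. 2002.086ms @ 32/7 + 250.261ms (4/7)
7. 2252.346ms @ 36/7 + 500.521ms (8/7)
8. 2752.868ms @ 44/7 + 250.261ms (4/7)
9. 3003.128ms @ 48/7 + 250.261ms (4/7)
10. 3253.389ms @ 52/7 + 250.261ms (4/7)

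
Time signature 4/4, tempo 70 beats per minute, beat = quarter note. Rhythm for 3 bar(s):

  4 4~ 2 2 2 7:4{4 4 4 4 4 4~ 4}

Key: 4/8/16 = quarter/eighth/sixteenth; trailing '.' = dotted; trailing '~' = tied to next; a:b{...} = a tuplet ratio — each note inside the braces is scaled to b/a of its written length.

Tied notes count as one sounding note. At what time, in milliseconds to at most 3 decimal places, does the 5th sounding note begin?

note 5 onset = 8b = 6857.143ms

1. 0.0ms @ 0 + 857.143ms (1)
2. 857.143ms @ 1 + 2571.429ms (3)
3. 3428.571ms @ 4 + 1714.286ms (2)
4. 5142.857ms @ 6 + 1714.286ms (2)
5. 6857.143ms @ 8 + 489.796ms (4/7)
6. 7346.939ms @ 60/7 + 489.796ms (4/7)
7. 7836.735ms @ 64/7 + 489.796ms (4/7)
8. 8326.531ms @ 68/7 + 489.796ms (4/7)
9. 8816.327ms @ 72/7 + 489.796ms (4/7)
10. 9306.122ms @ 76/7 + 979.592ms (8/7)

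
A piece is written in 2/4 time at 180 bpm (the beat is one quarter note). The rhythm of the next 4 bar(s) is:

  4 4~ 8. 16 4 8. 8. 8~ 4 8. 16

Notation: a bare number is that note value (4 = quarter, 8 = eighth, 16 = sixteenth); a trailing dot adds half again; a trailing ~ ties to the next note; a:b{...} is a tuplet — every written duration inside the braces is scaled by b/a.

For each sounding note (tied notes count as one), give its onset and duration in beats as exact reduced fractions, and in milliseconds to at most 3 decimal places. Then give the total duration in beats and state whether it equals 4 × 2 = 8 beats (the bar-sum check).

1) 0.0ms=0b +333.333ms=1b
2) 333.333ms=1b +583.333ms=7/4b
3) 916.667ms=11/4b +83.333ms=1/4b
4) 1000.0ms=3b +333.333ms=1b
5) 1333.333ms=4b +250.0ms=3/4b
6) 1583.333ms=19/4b +250.0ms=3/4b
7) 1833.333ms=11/2b +500.0ms=3/2b
8) 2333.333ms=7b +250.0ms=3/4b
9) 2583.333ms=31/4b +83.333ms=1/4b
Σ=8b of 8 (180bpm 2/4) — PASS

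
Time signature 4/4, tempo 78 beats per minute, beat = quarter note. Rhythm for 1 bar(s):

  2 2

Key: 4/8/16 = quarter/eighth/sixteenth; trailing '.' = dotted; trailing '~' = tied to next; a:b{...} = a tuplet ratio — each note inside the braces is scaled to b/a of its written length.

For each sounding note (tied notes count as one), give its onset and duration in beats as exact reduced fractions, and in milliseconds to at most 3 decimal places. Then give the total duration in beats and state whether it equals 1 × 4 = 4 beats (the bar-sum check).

1) 0.0ms=0b +1538.462ms=2b
2) 1538.462ms=2b +1538.462ms=2b
Σ=4b of 4 (78bpm 4/4) — PASS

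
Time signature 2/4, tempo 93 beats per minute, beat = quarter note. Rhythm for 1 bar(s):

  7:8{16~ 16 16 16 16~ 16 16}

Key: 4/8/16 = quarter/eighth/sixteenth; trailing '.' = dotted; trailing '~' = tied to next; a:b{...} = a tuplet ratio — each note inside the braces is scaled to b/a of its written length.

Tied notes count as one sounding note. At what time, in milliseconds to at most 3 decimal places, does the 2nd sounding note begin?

note 2 onset = 4/7b = 368.664ms

1. 0.0ms @ 0 + 368.664ms (4/7)
2. 368.664ms @ 4/7 + 184.332ms (2/7)
3. 552.995ms @ 6/7 + 184.332ms (2/7)
4. 737.327ms @ 8/7 + 368.664ms (4/7)
5. 1105.991ms @ 12/7 + 184.332ms (2/7)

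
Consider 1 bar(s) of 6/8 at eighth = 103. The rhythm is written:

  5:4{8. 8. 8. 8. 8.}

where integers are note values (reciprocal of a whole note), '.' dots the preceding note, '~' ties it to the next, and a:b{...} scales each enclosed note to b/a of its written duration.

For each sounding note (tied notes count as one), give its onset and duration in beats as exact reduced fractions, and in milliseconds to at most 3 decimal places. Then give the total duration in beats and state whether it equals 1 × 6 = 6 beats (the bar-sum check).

1) 0.0ms=0b +699.029ms=6/5b
2) 699.029ms=6/5b +699.029ms=6/5b
3) 1398.058ms=12/5b +699.029ms=6/5b
4) 2097.087ms=18/5b +699.029ms=6/5b
5) 2796.117ms=24/5b +699.029ms=6/5b
Σ=6b of 6 (103bpm 6/8) — PASS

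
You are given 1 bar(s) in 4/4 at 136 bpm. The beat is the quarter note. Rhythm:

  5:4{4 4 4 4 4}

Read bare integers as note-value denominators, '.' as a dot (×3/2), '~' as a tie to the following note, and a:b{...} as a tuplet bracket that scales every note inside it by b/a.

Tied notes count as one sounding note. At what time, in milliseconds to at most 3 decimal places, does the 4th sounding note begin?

1. 0.0ms @ 0 + 352.941ms (4/5)
2. 352.941ms @ 4/5 + 352.941ms (4/5)
3. 705.882ms @ 8/5 + 352.941ms (4/5)
4. 1058.824ms @ 12/5 + 352.941ms (4/5)
5. 1411.765ms @ 16/5 + 352.941ms (4/5)

note 4 onset = 12/5b = 1058.824ms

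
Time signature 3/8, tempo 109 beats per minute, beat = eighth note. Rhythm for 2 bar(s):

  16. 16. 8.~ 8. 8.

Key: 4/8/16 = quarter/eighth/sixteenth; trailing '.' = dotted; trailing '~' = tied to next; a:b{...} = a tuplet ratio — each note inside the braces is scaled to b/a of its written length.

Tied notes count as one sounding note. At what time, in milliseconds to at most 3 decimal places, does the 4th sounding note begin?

1. 0.0ms @ 0 + 412.844ms (3/4)
2. 412.844ms @ 3/4 + 412.844ms (3/4)
3. 825.688ms @ 3/2 + 1651.376ms (3)
4. 2477.064ms @ 9/2 + 825.688ms (3/2)

note 4 onset = 9/2b = 2477.064ms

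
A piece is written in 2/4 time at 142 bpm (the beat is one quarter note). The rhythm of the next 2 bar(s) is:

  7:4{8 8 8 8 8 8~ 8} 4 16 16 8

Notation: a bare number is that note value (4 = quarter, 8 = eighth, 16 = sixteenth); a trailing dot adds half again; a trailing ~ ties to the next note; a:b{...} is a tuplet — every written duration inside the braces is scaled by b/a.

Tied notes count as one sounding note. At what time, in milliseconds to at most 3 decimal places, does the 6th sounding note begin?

1. 0.0ms @ 0 + 120.724ms (2/7)
2. 120.724ms @ 2/7 + 120.724ms (2/7)
3. 241.449ms @ 4/7 + 120.724ms (2/7)
4. 362.173ms @ 6/7 + 120.724ms (2/7)
5. 482.897ms @ 8/7 + 120.724ms (2/7)
6. 603.622ms @ 10/7 + 241.449ms (4/7)
7. 845.07ms @ 2 + 422.535ms (1)
8. 1267.606ms @ 3 + 105.634ms (1/4)
9. 1373.239ms @ 13/4 + 105.634ms (1/4)
10. 1478.873ms @ 7/2 + 211.268ms (1/2)

note 6 onset = 10/7b = 603.622ms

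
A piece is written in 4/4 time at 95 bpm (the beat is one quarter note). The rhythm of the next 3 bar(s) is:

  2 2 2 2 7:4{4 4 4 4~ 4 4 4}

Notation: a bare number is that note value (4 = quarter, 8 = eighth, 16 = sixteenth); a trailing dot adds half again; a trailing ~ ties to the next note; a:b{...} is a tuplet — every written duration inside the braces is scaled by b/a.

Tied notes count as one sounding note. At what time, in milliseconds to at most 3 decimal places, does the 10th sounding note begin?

1. 0.0ms @ 0 + 1263.158ms (2)
2. 1263.158ms @ 2 + 1263.158ms (2)
3. 2526.316ms @ 4 + 1263.158ms (2)
4. 3789.474ms @ 6 + 1263.158ms (2)
5. 5052.632ms @ 8 + 360.902ms (4/7)
6. 5413.534ms @ 60/7 + 360.902ms (4/7)
7. 5774.436ms @ 64/7 + 360.902ms (4/7)
8. 6135.338ms @ 68/7 + 721.805ms (8/7)
9. 6857.143ms @ 76/7 + 360.902ms (4/7)
10. 7218.045ms @ 80/7 + 360.902ms (4/7)

note 10 onset = 80/7b = 7218.045ms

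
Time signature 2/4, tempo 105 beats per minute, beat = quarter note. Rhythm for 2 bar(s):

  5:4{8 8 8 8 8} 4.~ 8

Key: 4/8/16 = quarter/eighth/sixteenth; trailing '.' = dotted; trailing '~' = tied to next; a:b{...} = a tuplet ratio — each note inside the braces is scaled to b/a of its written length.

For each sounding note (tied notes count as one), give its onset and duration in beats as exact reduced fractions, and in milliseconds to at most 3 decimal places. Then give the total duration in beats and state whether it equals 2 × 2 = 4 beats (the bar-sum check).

1) 0.0ms=0b +228.571ms=2/5b
2) 228.571ms=2/5b +228.571ms=2/5b
3) 457.143ms=4/5b +228.571ms=2/5b
4) 685.714ms=6/5b +228.571ms=2/5b
5) 914.286ms=8/5b +228.571ms=2/5b
6) 1142.857ms=2b +1142.857ms=2b
Σ=4b of 4 (105bpm 2/4) — PASS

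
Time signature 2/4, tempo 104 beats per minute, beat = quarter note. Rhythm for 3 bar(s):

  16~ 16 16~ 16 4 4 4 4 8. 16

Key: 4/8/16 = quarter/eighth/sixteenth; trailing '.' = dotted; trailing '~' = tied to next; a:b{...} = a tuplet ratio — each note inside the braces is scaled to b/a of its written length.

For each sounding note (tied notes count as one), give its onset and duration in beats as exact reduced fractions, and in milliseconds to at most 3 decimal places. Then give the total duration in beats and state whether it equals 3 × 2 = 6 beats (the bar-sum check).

1) 0.0ms=0b +288.462ms=1/2b
2) 288.462ms=1/2b +288.462ms=1/2b
3) 576.923ms=1b +576.923ms=1b
4) 1153.846ms=2b +576.923ms=1b
5) 1730.769ms=3b +576.923ms=1b
6) 2307.692ms=4b +576.923ms=1b
7) 2884.615ms=5b +432.692ms=3/4b
8) 3317.308ms=23/4b +144.231ms=1/4b
Σ=6b of 6 (104bpm 2/4) — PASS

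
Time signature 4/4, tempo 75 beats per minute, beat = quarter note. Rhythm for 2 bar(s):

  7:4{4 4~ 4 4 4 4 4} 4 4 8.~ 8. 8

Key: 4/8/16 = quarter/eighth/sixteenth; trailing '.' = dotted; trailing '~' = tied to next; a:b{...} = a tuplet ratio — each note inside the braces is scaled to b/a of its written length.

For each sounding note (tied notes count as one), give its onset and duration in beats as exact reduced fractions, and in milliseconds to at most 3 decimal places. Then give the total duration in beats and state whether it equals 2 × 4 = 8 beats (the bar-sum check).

1) 0.0ms=0b +457.143ms=4/7b
2) 457.143ms=4/7b +914.286ms=8/7b
3) 1371.429ms=12/7b +457.143ms=4/7b
4) 1828.571ms=16/7b +457.143ms=4/7b
5) 2285.714ms=20/7b +457.143ms=4/7b
6) 2742.857ms=24/7b +457.143ms=4/7b
7) 3200.0ms=4b +800.0ms=1b
8) 4000.0ms=5b +800.0ms=1b
9) 4800.0ms=6b +1200.0ms=3/2b
10) 6000.0ms=15/2b +400.0ms=1/2b
Σ=8b of 8 (75bpm 4/4) — PASS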